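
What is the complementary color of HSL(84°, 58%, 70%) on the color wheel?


Complement = opposite side of color wheel = hue + 180°
H' = (84 + 180) mod 360 = 264°
S and L unchanged.
= HSL(264°, 58%, 70%)


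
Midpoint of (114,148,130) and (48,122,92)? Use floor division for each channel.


Midpoint: each channel = ⌊(C₁+C₂)/2⌋
R: ⌊(114+48)/2⌋ = 81
G: ⌊(148+122)/2⌋ = 135
B: ⌊(130+92)/2⌋ = 111
= RGB(81, 135, 111)


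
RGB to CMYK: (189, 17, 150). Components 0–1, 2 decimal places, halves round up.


R'=189/255≈0.7412, G'=17/255≈0.0667, B'=150/255≈0.5882
K = 1 - max(R',G',B') = 1 - 189/255 = 66/255 = 0.25882… → 0.26
(1-R'-K)/(1-K) simplifies to (max-R)/max with max = 189:
C = (189-189)/189 = 0/189 = 0 → 0.00
M = (189-17)/189 = 172/189 = 0.91005… → 0.91
Y = (189-150)/189 = 39/189 = 0.20634… → 0.21
= CMYK(0.00, 0.91, 0.21, 0.26)


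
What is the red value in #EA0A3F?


Color: #EA0A3F
R = EA = 234
G = 0A = 10
B = 3F = 63
Red = 234


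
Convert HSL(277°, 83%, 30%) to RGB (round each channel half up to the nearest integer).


H=277°, S=0.83, L=0.30
C = (1-|2L-1|)×S = (1-|-0.40|)×0.83 = 0.498
H' = H/60 = 277/60 ≈ 4.6167; X = C×(1-|H' mod 2 - 1|) = 0.3071
m = L - C/2 = 0.30 - 0.249 = 0.051
Sector ⌊H'⌋ = 4 → (R',G',B') = (0.3071, 0.0, 0.498)
RGB = ((R'+m)×255, (G'+m)×255, (B'+m)×255) = (91.3155, 13.005, 139.995)
Round half up → RGB(91, 13, 140)


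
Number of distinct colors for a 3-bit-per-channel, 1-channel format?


Total bits = 3 bits/channel × 1 channels = 3 bits
Distinct colors = 2^3
= 8 colors


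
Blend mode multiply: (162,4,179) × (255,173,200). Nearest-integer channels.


Multiply: C = A×B/255, rounded to nearest integer
R: 162×255/255 = 41310/255 ≈ 162.000 → 162
G: 4×173/255 = 692/255 ≈ 2.714 → 3
B: 179×200/255 = 35800/255 ≈ 140.392 → 140
= RGB(162, 3, 140)


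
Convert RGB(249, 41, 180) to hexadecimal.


R = 249 → F9 (hex)
G = 41 → 29 (hex)
B = 180 → B4 (hex)
Hex = #F929B4


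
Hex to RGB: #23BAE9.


23 → 35 (R)
BA → 186 (G)
E9 → 233 (B)
= RGB(35, 186, 233)


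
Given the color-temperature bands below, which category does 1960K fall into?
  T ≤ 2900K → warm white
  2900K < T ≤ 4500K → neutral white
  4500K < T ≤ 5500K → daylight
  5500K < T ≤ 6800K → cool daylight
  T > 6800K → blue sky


Temperature: 1960K
1960K ≤ 2900K → warm white
Classification: warm white


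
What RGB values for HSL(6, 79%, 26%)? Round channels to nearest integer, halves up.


H=6°, S=0.79, L=0.26
C = (1-|2L-1|)×S = (1-|-0.48|)×0.79 = 0.4108
H' = H/60 = 6/60 ≈ 0.1000; X = C×(1-|H' mod 2 - 1|) = 0.04108
m = L - C/2 = 0.26 - 0.2054 = 0.0546
Sector ⌊H'⌋ = 0 → (R',G',B') = (0.4108, 0.04108, 0.0)
RGB = ((R'+m)×255, (G'+m)×255, (B'+m)×255) = (118.677, 24.3984, 13.923)
Round half up → RGB(119, 24, 14)


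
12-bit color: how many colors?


Colors = 2^bits = 2^12
= 4,096 colors


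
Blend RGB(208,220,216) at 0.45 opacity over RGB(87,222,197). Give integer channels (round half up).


C = α×F + (1-α)×B, with 1-α = 0.55
R: 0.45×208 + 0.55×87 = 93.60 + 47.85 = 141.45 → 141
G: 0.45×220 + 0.55×222 = 99.00 + 122.10 = 221.10 → 221
B: 0.45×216 + 0.55×197 = 97.20 + 108.35 = 205.55 → 206
= RGB(141, 221, 206)


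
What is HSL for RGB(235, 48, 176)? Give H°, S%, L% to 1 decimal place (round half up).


Normalize: R'=235/255≈0.9216, G'=48/255≈0.1882, B'=176/255≈0.6902
Max=235/255, Min=48/255, Δ=Max-Min=187/255
L = (Max+Min)/2 = (235+48)/510 = 283/510 = 0.55490… → L = 55.5%
L > 0.5 → S = Δ/(2-Max-Min) = 187/(510-235-48) = 187/227 = 0.82378… → S = 82.4%
(the 1/255 factors cancel in S and H, so raw channel differences can be used)
Max is R' → H = 60 × (((G-B)/Δ) mod 6) = 60 × (((48-176)/187) mod 6)
  (-128)/187 = -0.6844…; negative, so add 6 → 5.3155…
  H = 60 × 5.3155… = 318.930…° → H = 318.9°
= HSL(318.9°, 82.4%, 55.5%)


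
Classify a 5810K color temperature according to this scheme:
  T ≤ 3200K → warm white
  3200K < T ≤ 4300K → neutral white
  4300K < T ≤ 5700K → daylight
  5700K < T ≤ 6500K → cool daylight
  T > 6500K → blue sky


Temperature: 5810K
5700K < 5810K ≤ 6500K → cool daylight
Classification: cool daylight


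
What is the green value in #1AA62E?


Color: #1AA62E
R = 1A = 26
G = A6 = 166
B = 2E = 46
Green = 166


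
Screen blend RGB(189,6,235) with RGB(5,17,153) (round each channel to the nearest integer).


Screen: C = 255 - (255-A)×(255-B)/255, rounded to nearest integer
R: 255 - (255-189)×(255-5)/255 = 255 - 16500/255 ≈ 255 - 64.706 = 190.294 → 190
G: 255 - (255-6)×(255-17)/255 = 255 - 59262/255 ≈ 255 - 232.400 = 22.600 → 23
B: 255 - (255-235)×(255-153)/255 = 255 - 2040/255 ≈ 255 - 8.000 = 247.000 → 247
= RGB(190, 23, 247)


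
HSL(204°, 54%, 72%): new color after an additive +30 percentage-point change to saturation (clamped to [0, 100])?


Original S = 54%
Adjustment = +30 percentage points
New S = 54 + (30) = 84
Clamp to [0, 100] → 84
= HSL(204°, 84%, 72%)


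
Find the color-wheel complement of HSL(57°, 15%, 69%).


Complement = opposite side of color wheel = hue + 180°
H' = (57 + 180) mod 360 = 237°
S and L unchanged.
= HSL(237°, 15%, 69%)


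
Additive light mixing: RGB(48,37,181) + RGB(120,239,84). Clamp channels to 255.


Additive: each channel = min(255, C₁+C₂)
R: 48+120 = 168 → 168
G: 37+239 = 276 → 255
B: 181+84 = 265 → 255
= RGB(168, 255, 255)


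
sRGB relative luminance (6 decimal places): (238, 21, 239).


Linearize each channel (sRGB transfer function): c = v/255; c_lin = c/12.92 if c ≤ 0.04045, else ((c+0.055)/1.055)^2.4
  R: 238/255 ≈ 0.933333 > 0.04045 → ((0.933333+0.055)/1.055)^2.4 ≈ 0.854993
  G: 21/255 ≈ 0.082353 > 0.04045 → ((0.082353+0.055)/1.055)^2.4 ≈ 0.007499
  B: 239/255 ≈ 0.937255 > 0.04045 → ((0.937255+0.055)/1.055)^2.4 ≈ 0.863157
R_lin = 0.854993, G_lin = 0.007499, B_lin = 0.863157
L = 0.2126×R + 0.7152×G + 0.0722×B
L = 0.2126×0.854993 + 0.7152×0.007499 + 0.0722×0.863157
L ≈ 0.249455


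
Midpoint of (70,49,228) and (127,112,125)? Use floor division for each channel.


Midpoint: each channel = ⌊(C₁+C₂)/2⌋
R: ⌊(70+127)/2⌋ = 98
G: ⌊(49+112)/2⌋ = 80
B: ⌊(228+125)/2⌋ = 176
= RGB(98, 80, 176)


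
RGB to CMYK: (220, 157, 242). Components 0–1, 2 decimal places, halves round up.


R'=220/255≈0.8627, G'=157/255≈0.6157, B'=242/255≈0.9490
K = 1 - max(R',G',B') = 1 - 242/255 = 13/255 = 0.05098… → 0.05
(1-R'-K)/(1-K) simplifies to (max-R)/max with max = 242:
C = (242-220)/242 = 22/242 = 0.09090… → 0.09
M = (242-157)/242 = 85/242 = 0.35123… → 0.35
Y = (242-242)/242 = 0/242 = 0 → 0.00
= CMYK(0.09, 0.35, 0.00, 0.05)


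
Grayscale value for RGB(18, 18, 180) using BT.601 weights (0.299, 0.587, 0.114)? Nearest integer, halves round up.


Gray = 0.299×R + 0.587×G + 0.114×B
Gray = 0.299×18 + 0.587×18 + 0.114×180
Gray = 5.382 + 10.566 + 20.520
Gray = 36.468 → round half up → 36
Gray = 36


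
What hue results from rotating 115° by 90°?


New hue = (H + rotation) mod 360
New hue = (115 + 90) mod 360
= 205 mod 360
= 205°


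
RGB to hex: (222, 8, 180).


R = 222 → DE (hex)
G = 8 → 08 (hex)
B = 180 → B4 (hex)
Hex = #DE08B4


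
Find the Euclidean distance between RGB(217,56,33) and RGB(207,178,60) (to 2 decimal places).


d = √[(R₁-R₂)² + (G₁-G₂)² + (B₁-B₂)²]
d = √[(217-207)² + (56-178)² + (33-60)²]
d = √[100 + 14884 + 729]
d = √15713
d ≈ 125.35


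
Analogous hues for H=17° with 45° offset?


Base hue: 17°
Left analog: (17 - 45) mod 360 = 332°
Right analog: (17 + 45) mod 360 = 62°
Analogous hues = 332° and 62°


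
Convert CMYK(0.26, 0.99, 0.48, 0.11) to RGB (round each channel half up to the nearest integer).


R = 255 × (1-C) × (1-K) = 255 × 0.74 × 0.89 = 167.943 → 168
G = 255 × (1-M) × (1-K) = 255 × 0.01 × 0.89 = 2.2695 → 2
B = 255 × (1-Y) × (1-K) = 255 × 0.52 × 0.89 = 118.014 → 118
= RGB(168, 2, 118)


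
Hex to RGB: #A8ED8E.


A8 → 168 (R)
ED → 237 (G)
8E → 142 (B)
= RGB(168, 237, 142)


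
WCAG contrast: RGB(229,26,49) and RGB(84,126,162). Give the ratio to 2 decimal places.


Linearize each sRGB channel c=v/255: c/12.92 if c ≤ 0.04045 else ((c+0.055)/1.055)^2.4
L = 0.2126×R_lin + 0.7152×G_lin + 0.0722×B_lin
Color 1 (229,26,49):
  R=229: 229/255≈0.8980 > 0.04045 → ((0.8980+0.055)/1.055)^2.4 ≈ 0.78354
  G=26: 26/255≈0.1020 > 0.04045 → ((0.1020+0.055)/1.055)^2.4 ≈ 0.01033
  B=49: 49/255≈0.1922 > 0.04045 → ((0.1922+0.055)/1.055)^2.4 ≈ 0.03071
  L1 = 0.2126×0.78354 + 0.7152×0.01033 + 0.0722×0.03071 ≈ 0.17619
Color 2 (84,126,162):
  R=84: 84/255≈0.3294 > 0.04045 → ((0.3294+0.055)/1.055)^2.4 ≈ 0.08866
  G=126: 126/255≈0.4941 > 0.04045 → ((0.4941+0.055)/1.055)^2.4 ≈ 0.20864
  B=162: 162/255≈0.6353 > 0.04045 → ((0.6353+0.055)/1.055)^2.4 ≈ 0.36131
  L2 = 0.2126×0.08866 + 0.7152×0.20864 + 0.0722×0.36131 ≈ 0.19415
Lighter = 0.19415, Darker = 0.17619
Ratio = (L_lighter + 0.05) / (L_darker + 0.05)
Ratio = (0.19415 + 0.05) / (0.17619 + 0.05) = 0.24415 / 0.22619 ≈ 1.0794
Ratio ≈ 1.08:1


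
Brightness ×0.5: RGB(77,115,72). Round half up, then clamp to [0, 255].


Multiply each channel by 0.5, round half up, clamp to [0, 255]
R: 77×0.5 = 38.5 → round → 39
G: 115×0.5 = 57.5 → round → 58
B: 72×0.5 = 36
= RGB(39, 58, 36)


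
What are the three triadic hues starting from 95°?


Triadic: equally spaced at 120° intervals
H1 = 95°
H2 = (95 + 120) mod 360 = 215°
H3 = (95 + 240) mod 360 = 335°
Triadic = 95°, 215°, 335°


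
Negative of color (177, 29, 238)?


Invert: (255-R, 255-G, 255-B)
R: 255-177 = 78
G: 255-29 = 226
B: 255-238 = 17
= RGB(78, 226, 17)


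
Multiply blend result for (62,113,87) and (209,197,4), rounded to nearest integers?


Multiply: C = A×B/255, rounded to nearest integer
R: 62×209/255 = 12958/255 ≈ 50.816 → 51
G: 113×197/255 = 22261/255 ≈ 87.298 → 87
B: 87×4/255 = 348/255 ≈ 1.365 → 1
= RGB(51, 87, 1)


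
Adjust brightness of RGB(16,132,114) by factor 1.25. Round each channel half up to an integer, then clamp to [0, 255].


Multiply each channel by 1.25, round half up, clamp to [0, 255]
R: 16×1.25 = 20
G: 132×1.25 = 165
B: 114×1.25 = 142.5 → round → 143
= RGB(20, 165, 143)


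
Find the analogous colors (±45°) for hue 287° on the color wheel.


Base hue: 287°
Left analog: (287 - 45) mod 360 = 242°
Right analog: (287 + 45) mod 360 = 332°
Analogous hues = 242° and 332°


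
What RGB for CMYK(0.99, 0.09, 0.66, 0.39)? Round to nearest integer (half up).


R = 255 × (1-C) × (1-K) = 255 × 0.01 × 0.61 = 1.5555 → 2
G = 255 × (1-M) × (1-K) = 255 × 0.91 × 0.61 = 141.5505 → 142
B = 255 × (1-Y) × (1-K) = 255 × 0.34 × 0.61 = 52.887 → 53
= RGB(2, 142, 53)


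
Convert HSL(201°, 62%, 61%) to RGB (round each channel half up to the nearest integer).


H=201°, S=0.62, L=0.61
C = (1-|2L-1|)×S = (1-|0.22|)×0.62 = 0.4836
H' = H/60 = 201/60 ≈ 3.3500; X = C×(1-|H' mod 2 - 1|) = 0.31434
m = L - C/2 = 0.61 - 0.2418 = 0.3682
Sector ⌊H'⌋ = 3 → (R',G',B') = (0.0, 0.31434, 0.4836)
RGB = ((R'+m)×255, (G'+m)×255, (B'+m)×255) = (93.891, 174.0477, 217.209)
Round half up → RGB(94, 174, 217)


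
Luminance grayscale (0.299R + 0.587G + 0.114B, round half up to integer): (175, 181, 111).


Gray = 0.299×R + 0.587×G + 0.114×B
Gray = 0.299×175 + 0.587×181 + 0.114×111
Gray = 52.325 + 106.247 + 12.654
Gray = 171.226 → round half up → 171
Gray = 171


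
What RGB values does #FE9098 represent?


FE → 254 (R)
90 → 144 (G)
98 → 152 (B)
= RGB(254, 144, 152)


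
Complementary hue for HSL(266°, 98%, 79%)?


Complement = opposite side of color wheel = hue + 180°
H' = (266 + 180) mod 360 = 86°
S and L unchanged.
= HSL(86°, 98%, 79%)


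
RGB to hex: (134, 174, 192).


R = 134 → 86 (hex)
G = 174 → AE (hex)
B = 192 → C0 (hex)
Hex = #86AEC0


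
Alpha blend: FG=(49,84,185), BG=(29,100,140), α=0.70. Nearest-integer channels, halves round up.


C = α×F + (1-α)×B, with 1-α = 0.30
R: 0.70×49 + 0.30×29 = 34.30 + 8.70 = 43.00 → 43
G: 0.70×84 + 0.30×100 = 58.80 + 30.00 = 88.80 → 89
B: 0.70×185 + 0.30×140 = 129.50 + 42.00 = 171.50 → 172
= RGB(43, 89, 172)


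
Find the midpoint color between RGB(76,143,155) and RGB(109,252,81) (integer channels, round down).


Midpoint: each channel = ⌊(C₁+C₂)/2⌋
R: ⌊(76+109)/2⌋ = 92
G: ⌊(143+252)/2⌋ = 197
B: ⌊(155+81)/2⌋ = 118
= RGB(92, 197, 118)


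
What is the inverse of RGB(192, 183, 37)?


Invert: (255-R, 255-G, 255-B)
R: 255-192 = 63
G: 255-183 = 72
B: 255-37 = 218
= RGB(63, 72, 218)


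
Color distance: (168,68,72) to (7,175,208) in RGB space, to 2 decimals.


d = √[(R₁-R₂)² + (G₁-G₂)² + (B₁-B₂)²]
d = √[(168-7)² + (68-175)² + (72-208)²]
d = √[25921 + 11449 + 18496]
d = √55866
d ≈ 236.36


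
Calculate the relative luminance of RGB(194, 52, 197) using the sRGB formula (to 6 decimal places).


Linearize each channel (sRGB transfer function): c = v/255; c_lin = c/12.92 if c ≤ 0.04045, else ((c+0.055)/1.055)^2.4
  R: 194/255 ≈ 0.760784 > 0.04045 → ((0.760784+0.055)/1.055)^2.4 ≈ 0.539479
  G: 52/255 ≈ 0.203922 > 0.04045 → ((0.203922+0.055)/1.055)^2.4 ≈ 0.034340
  B: 197/255 ≈ 0.772549 > 0.04045 → ((0.772549+0.055)/1.055)^2.4 ≈ 0.558340
R_lin = 0.539479, G_lin = 0.034340, B_lin = 0.558340
L = 0.2126×R + 0.7152×G + 0.0722×B
L = 0.2126×0.539479 + 0.7152×0.034340 + 0.0722×0.558340
L ≈ 0.179565


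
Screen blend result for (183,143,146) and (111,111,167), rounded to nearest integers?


Screen: C = 255 - (255-A)×(255-B)/255, rounded to nearest integer
R: 255 - (255-183)×(255-111)/255 = 255 - 10368/255 ≈ 255 - 40.659 = 214.341 → 214
G: 255 - (255-143)×(255-111)/255 = 255 - 16128/255 ≈ 255 - 63.247 = 191.753 → 192
B: 255 - (255-146)×(255-167)/255 = 255 - 9592/255 ≈ 255 - 37.616 = 217.384 → 217
= RGB(214, 192, 217)


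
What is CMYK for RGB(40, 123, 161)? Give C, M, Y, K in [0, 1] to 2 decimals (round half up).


R'=40/255≈0.1569, G'=123/255≈0.4824, B'=161/255≈0.6314
K = 1 - max(R',G',B') = 1 - 161/255 = 94/255 = 0.36862… → 0.37
(1-R'-K)/(1-K) simplifies to (max-R)/max with max = 161:
C = (161-40)/161 = 121/161 = 0.75155… → 0.75
M = (161-123)/161 = 38/161 = 0.23602… → 0.24
Y = (161-161)/161 = 0/161 = 0 → 0.00
= CMYK(0.75, 0.24, 0.00, 0.37)


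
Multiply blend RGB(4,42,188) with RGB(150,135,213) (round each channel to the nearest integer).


Multiply: C = A×B/255, rounded to nearest integer
R: 4×150/255 = 600/255 ≈ 2.353 → 2
G: 42×135/255 = 5670/255 ≈ 22.235 → 22
B: 188×213/255 = 40044/255 ≈ 157.035 → 157
= RGB(2, 22, 157)


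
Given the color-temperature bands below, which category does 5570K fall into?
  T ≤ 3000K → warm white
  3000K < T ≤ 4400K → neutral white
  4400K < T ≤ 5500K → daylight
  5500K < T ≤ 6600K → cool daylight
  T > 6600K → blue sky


Temperature: 5570K
5500K < 5570K ≤ 6600K → cool daylight
Classification: cool daylight


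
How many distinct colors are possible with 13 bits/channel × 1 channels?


Total bits = 13 bits/channel × 1 channels = 13 bits
Distinct colors = 2^13
= 8,192 colors


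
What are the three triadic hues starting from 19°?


Triadic: equally spaced at 120° intervals
H1 = 19°
H2 = (19 + 120) mod 360 = 139°
H3 = (19 + 240) mod 360 = 259°
Triadic = 19°, 139°, 259°


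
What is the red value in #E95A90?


Color: #E95A90
R = E9 = 233
G = 5A = 90
B = 90 = 144
Red = 233


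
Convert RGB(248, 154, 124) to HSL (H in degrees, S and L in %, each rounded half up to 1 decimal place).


Normalize: R'=248/255≈0.9725, G'=154/255≈0.6039, B'=124/255≈0.4863
Max=248/255, Min=124/255, Δ=Max-Min=124/255
L = (Max+Min)/2 = (248+124)/510 = 372/510 = 0.72941… → L = 72.9%
L > 0.5 → S = Δ/(2-Max-Min) = 124/(510-248-124) = 124/138 = 0.89855… → S = 89.9%
(the 1/255 factors cancel in S and H, so raw channel differences can be used)
Max is R' → H = 60 × (((G-B)/Δ) mod 6) = 60 × (((154-124)/124) mod 6)
  30/124 = 0.2419…
  H = 60 × 0.2419… = 14.516…° → H = 14.5°
= HSL(14.5°, 89.9%, 72.9%)


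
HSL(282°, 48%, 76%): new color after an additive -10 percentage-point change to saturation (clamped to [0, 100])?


Original S = 48%
Adjustment = -10 percentage points
New S = 48 + (-10) = 38
Clamp to [0, 100] → 38
= HSL(282°, 38%, 76%)


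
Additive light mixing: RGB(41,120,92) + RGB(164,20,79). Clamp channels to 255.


Additive: each channel = min(255, C₁+C₂)
R: 41+164 = 205 → 205
G: 120+20 = 140 → 140
B: 92+79 = 171 → 171
= RGB(205, 140, 171)


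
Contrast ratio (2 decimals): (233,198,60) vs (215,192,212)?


Linearize each sRGB channel c=v/255: c/12.92 if c ≤ 0.04045 else ((c+0.055)/1.055)^2.4
L = 0.2126×R_lin + 0.7152×G_lin + 0.0722×B_lin
Color 1 (233,198,60):
  R=233: 233/255≈0.9137 > 0.04045 → ((0.9137+0.055)/1.055)^2.4 ≈ 0.81485
  G=198: 198/255≈0.7765 > 0.04045 → ((0.7765+0.055)/1.055)^2.4 ≈ 0.56471
  B=60: 60/255≈0.2353 > 0.04045 → ((0.2353+0.055)/1.055)^2.4 ≈ 0.04519
  L1 = 0.2126×0.81485 + 0.7152×0.56471 + 0.0722×0.04519 ≈ 0.58038
Color 2 (215,192,212):
  R=215: 215/255≈0.8431 > 0.04045 → ((0.8431+0.055)/1.055)^2.4 ≈ 0.67954
  G=192: 192/255≈0.7529 > 0.04045 → ((0.7529+0.055)/1.055)^2.4 ≈ 0.52712
  B=212: 212/255≈0.8314 > 0.04045 → ((0.8314+0.055)/1.055)^2.4 ≈ 0.65837
  L2 = 0.2126×0.67954 + 0.7152×0.52712 + 0.0722×0.65837 ≈ 0.56900
Lighter = 0.58038, Darker = 0.56900
Ratio = (L_lighter + 0.05) / (L_darker + 0.05)
Ratio = (0.58038 + 0.05) / (0.56900 + 0.05) = 0.63038 / 0.61900 ≈ 1.0184
Ratio ≈ 1.02:1


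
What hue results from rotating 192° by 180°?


New hue = (H + rotation) mod 360
New hue = (192 + 180) mod 360
= 372 mod 360
= 12°


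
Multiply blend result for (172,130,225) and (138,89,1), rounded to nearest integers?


Multiply: C = A×B/255, rounded to nearest integer
R: 172×138/255 = 23736/255 ≈ 93.082 → 93
G: 130×89/255 = 11570/255 ≈ 45.373 → 45
B: 225×1/255 = 225/255 ≈ 0.882 → 1
= RGB(93, 45, 1)


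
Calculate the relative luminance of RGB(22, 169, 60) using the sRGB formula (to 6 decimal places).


Linearize each channel (sRGB transfer function): c = v/255; c_lin = c/12.92 if c ≤ 0.04045, else ((c+0.055)/1.055)^2.4
  R: 22/255 ≈ 0.086275 > 0.04045 → ((0.086275+0.055)/1.055)^2.4 ≈ 0.008023
  G: 169/255 ≈ 0.662745 > 0.04045 → ((0.662745+0.055)/1.055)^2.4 ≈ 0.396755
  B: 60/255 ≈ 0.235294 > 0.04045 → ((0.235294+0.055)/1.055)^2.4 ≈ 0.045186
R_lin = 0.008023, G_lin = 0.396755, B_lin = 0.045186
L = 0.2126×R + 0.7152×G + 0.0722×B
L = 0.2126×0.008023 + 0.7152×0.396755 + 0.0722×0.045186
L ≈ 0.288728


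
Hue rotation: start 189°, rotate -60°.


New hue = (H + rotation) mod 360
New hue = (189 -60) mod 360
= 129 mod 360
= 129°


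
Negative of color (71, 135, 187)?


Invert: (255-R, 255-G, 255-B)
R: 255-71 = 184
G: 255-135 = 120
B: 255-187 = 68
= RGB(184, 120, 68)


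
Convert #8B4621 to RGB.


8B → 139 (R)
46 → 70 (G)
21 → 33 (B)
= RGB(139, 70, 33)


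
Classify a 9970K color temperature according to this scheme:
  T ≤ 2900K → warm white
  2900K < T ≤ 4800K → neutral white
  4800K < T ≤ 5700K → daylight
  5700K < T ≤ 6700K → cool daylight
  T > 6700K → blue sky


Temperature: 9970K
9970K > 6700K → blue sky
Classification: blue sky


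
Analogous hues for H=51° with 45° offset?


Base hue: 51°
Left analog: (51 - 45) mod 360 = 6°
Right analog: (51 + 45) mod 360 = 96°
Analogous hues = 6° and 96°


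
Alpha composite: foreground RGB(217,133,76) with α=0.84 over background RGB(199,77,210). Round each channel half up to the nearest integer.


C = α×F + (1-α)×B, with 1-α = 0.16
R: 0.84×217 + 0.16×199 = 182.28 + 31.84 = 214.12 → 214
G: 0.84×133 + 0.16×77 = 111.72 + 12.32 = 124.04 → 124
B: 0.84×76 + 0.16×210 = 63.84 + 33.60 = 97.44 → 97
= RGB(214, 124, 97)


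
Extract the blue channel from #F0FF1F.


Color: #F0FF1F
R = F0 = 240
G = FF = 255
B = 1F = 31
Blue = 31


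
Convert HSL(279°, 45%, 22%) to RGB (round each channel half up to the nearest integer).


H=279°, S=0.45, L=0.22
C = (1-|2L-1|)×S = (1-|-0.56|)×0.45 = 0.198
H' = H/60 = 279/60 ≈ 4.6500; X = C×(1-|H' mod 2 - 1|) = 0.1287
m = L - C/2 = 0.22 - 0.099 = 0.121
Sector ⌊H'⌋ = 4 → (R',G',B') = (0.1287, 0.0, 0.198)
RGB = ((R'+m)×255, (G'+m)×255, (B'+m)×255) = (63.6735, 30.855, 81.345)
Round half up → RGB(64, 31, 81)


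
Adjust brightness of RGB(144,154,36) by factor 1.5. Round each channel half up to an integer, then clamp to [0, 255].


Multiply each channel by 1.5, round half up, clamp to [0, 255]
R: 144×1.5 = 216
G: 154×1.5 = 231
B: 36×1.5 = 54
= RGB(216, 231, 54)


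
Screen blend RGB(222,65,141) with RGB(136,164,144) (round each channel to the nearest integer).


Screen: C = 255 - (255-A)×(255-B)/255, rounded to nearest integer
R: 255 - (255-222)×(255-136)/255 = 255 - 3927/255 ≈ 255 - 15.400 = 239.600 → 240
G: 255 - (255-65)×(255-164)/255 = 255 - 17290/255 ≈ 255 - 67.804 = 187.196 → 187
B: 255 - (255-141)×(255-144)/255 = 255 - 12654/255 ≈ 255 - 49.624 = 205.376 → 205
= RGB(240, 187, 205)


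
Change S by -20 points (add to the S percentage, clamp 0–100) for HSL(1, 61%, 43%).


Original S = 61%
Adjustment = -20 percentage points
New S = 61 + (-20) = 41
Clamp to [0, 100] → 41
= HSL(1°, 41%, 43%)


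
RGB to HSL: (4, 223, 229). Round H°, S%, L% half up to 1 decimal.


Normalize: R'=4/255≈0.0157, G'=223/255≈0.8745, B'=229/255≈0.8980
Max=229/255, Min=4/255, Δ=Max-Min=225/255
L = (Max+Min)/2 = (229+4)/510 = 233/510 = 0.45686… → L = 45.7%
L ≤ 0.5 → S = Δ/(Max+Min) = 225/(229+4) = 225/233 = 0.96566… → S = 96.6%
(the 1/255 factors cancel in S and H, so raw channel differences can be used)
Max is B' → H = 60 × ((R-G)/Δ + 4) = 60 × ((4-223)/225 + 4)
  -219/225 + 4 = -0.9733… + 4 = 3.0266…
  H = 60 × 3.0266… = 181.6° → H = 181.6°
= HSL(181.6°, 96.6%, 45.7%)


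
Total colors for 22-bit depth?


Colors = 2^bits = 2^22
= 4,194,304 colors


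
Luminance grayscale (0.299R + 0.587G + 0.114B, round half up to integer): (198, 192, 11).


Gray = 0.299×R + 0.587×G + 0.114×B
Gray = 0.299×198 + 0.587×192 + 0.114×11
Gray = 59.202 + 112.704 + 1.254
Gray = 173.160 → round half up → 173
Gray = 173


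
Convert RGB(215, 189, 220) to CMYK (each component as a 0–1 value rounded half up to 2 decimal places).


R'=215/255≈0.8431, G'=189/255≈0.7412, B'=220/255≈0.8627
K = 1 - max(R',G',B') = 1 - 220/255 = 35/255 = 0.13725… → 0.14
(1-R'-K)/(1-K) simplifies to (max-R)/max with max = 220:
C = (220-215)/220 = 5/220 = 0.02272… → 0.02
M = (220-189)/220 = 31/220 = 0.14090… → 0.14
Y = (220-220)/220 = 0/220 = 0 → 0.00
= CMYK(0.02, 0.14, 0.00, 0.14)


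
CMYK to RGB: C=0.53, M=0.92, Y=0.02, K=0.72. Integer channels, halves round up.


R = 255 × (1-C) × (1-K) = 255 × 0.47 × 0.28 = 33.558 → 34
G = 255 × (1-M) × (1-K) = 255 × 0.08 × 0.28 = 5.712 → 6
B = 255 × (1-Y) × (1-K) = 255 × 0.98 × 0.28 = 69.972 → 70
= RGB(34, 6, 70)


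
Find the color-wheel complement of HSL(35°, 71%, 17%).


Complement = opposite side of color wheel = hue + 180°
H' = (35 + 180) mod 360 = 215°
S and L unchanged.
= HSL(215°, 71%, 17%)


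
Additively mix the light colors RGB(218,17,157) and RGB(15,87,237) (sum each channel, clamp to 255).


Additive: each channel = min(255, C₁+C₂)
R: 218+15 = 233 → 233
G: 17+87 = 104 → 104
B: 157+237 = 394 → 255
= RGB(233, 104, 255)


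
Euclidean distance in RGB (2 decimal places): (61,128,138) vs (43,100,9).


d = √[(R₁-R₂)² + (G₁-G₂)² + (B₁-B₂)²]
d = √[(61-43)² + (128-100)² + (138-9)²]
d = √[324 + 784 + 16641]
d = √17749
d ≈ 133.23


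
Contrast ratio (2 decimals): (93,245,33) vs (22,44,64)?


Linearize each sRGB channel c=v/255: c/12.92 if c ≤ 0.04045 else ((c+0.055)/1.055)^2.4
L = 0.2126×R_lin + 0.7152×G_lin + 0.0722×B_lin
Color 1 (93,245,33):
  R=93: 93/255≈0.3647 > 0.04045 → ((0.3647+0.055)/1.055)^2.4 ≈ 0.10946
  G=245: 245/255≈0.9608 > 0.04045 → ((0.9608+0.055)/1.055)^2.4 ≈ 0.91310
  B=33: 33/255≈0.1294 > 0.04045 → ((0.1294+0.055)/1.055)^2.4 ≈ 0.01521
  L1 = 0.2126×0.10946 + 0.7152×0.91310 + 0.0722×0.01521 ≈ 0.67742
Color 2 (22,44,64):
  R=22: 22/255≈0.0863 > 0.04045 → ((0.0863+0.055)/1.055)^2.4 ≈ 0.00802
  G=44: 44/255≈0.1725 > 0.04045 → ((0.1725+0.055)/1.055)^2.4 ≈ 0.02519
  B=64: 64/255≈0.2510 > 0.04045 → ((0.2510+0.055)/1.055)^2.4 ≈ 0.05127
  L2 = 0.2126×0.00802 + 0.7152×0.02519 + 0.0722×0.05127 ≈ 0.02342
Lighter = 0.67742, Darker = 0.02342
Ratio = (L_lighter + 0.05) / (L_darker + 0.05)
Ratio = (0.67742 + 0.05) / (0.02342 + 0.05) = 0.72742 / 0.07342 ≈ 9.9075
Ratio ≈ 9.91:1


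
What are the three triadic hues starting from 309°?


Triadic: equally spaced at 120° intervals
H1 = 309°
H2 = (309 + 120) mod 360 = 69°
H3 = (309 + 240) mod 360 = 189°
Triadic = 309°, 69°, 189°


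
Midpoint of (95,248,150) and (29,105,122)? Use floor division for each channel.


Midpoint: each channel = ⌊(C₁+C₂)/2⌋
R: ⌊(95+29)/2⌋ = 62
G: ⌊(248+105)/2⌋ = 176
B: ⌊(150+122)/2⌋ = 136
= RGB(62, 176, 136)


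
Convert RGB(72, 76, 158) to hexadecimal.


R = 72 → 48 (hex)
G = 76 → 4C (hex)
B = 158 → 9E (hex)
Hex = #484C9E


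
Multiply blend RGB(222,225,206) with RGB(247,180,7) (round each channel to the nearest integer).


Multiply: C = A×B/255, rounded to nearest integer
R: 222×247/255 = 54834/255 ≈ 215.035 → 215
G: 225×180/255 = 40500/255 ≈ 158.824 → 159
B: 206×7/255 = 1442/255 ≈ 5.655 → 6
= RGB(215, 159, 6)


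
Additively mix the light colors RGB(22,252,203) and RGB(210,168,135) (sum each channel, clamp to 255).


Additive: each channel = min(255, C₁+C₂)
R: 22+210 = 232 → 232
G: 252+168 = 420 → 255
B: 203+135 = 338 → 255
= RGB(232, 255, 255)


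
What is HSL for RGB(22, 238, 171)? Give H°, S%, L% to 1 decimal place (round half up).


Normalize: R'=22/255≈0.0863, G'=238/255≈0.9333, B'=171/255≈0.6706
Max=238/255, Min=22/255, Δ=Max-Min=216/255
L = (Max+Min)/2 = (238+22)/510 = 260/510 = 0.50980… → L = 51.0%
L > 0.5 → S = Δ/(2-Max-Min) = 216/(510-238-22) = 216/250 = 0.864 → S = 86.4%
(the 1/255 factors cancel in S and H, so raw channel differences can be used)
Max is G' → H = 60 × ((B-R)/Δ + 2) = 60 × ((171-22)/216 + 2)
  149/216 + 2 = 0.6898… + 2 = 2.6898…
  H = 60 × 2.6898… = 161.388…° → H = 161.4°
= HSL(161.4°, 86.4%, 51.0%)


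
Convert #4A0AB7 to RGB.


4A → 74 (R)
0A → 10 (G)
B7 → 183 (B)
= RGB(74, 10, 183)


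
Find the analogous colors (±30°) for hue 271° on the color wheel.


Base hue: 271°
Left analog: (271 - 30) mod 360 = 241°
Right analog: (271 + 30) mod 360 = 301°
Analogous hues = 241° and 301°


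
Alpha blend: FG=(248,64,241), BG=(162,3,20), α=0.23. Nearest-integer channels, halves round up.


C = α×F + (1-α)×B, with 1-α = 0.77
R: 0.23×248 + 0.77×162 = 57.04 + 124.74 = 181.78 → 182
G: 0.23×64 + 0.77×3 = 14.72 + 2.31 = 17.03 → 17
B: 0.23×241 + 0.77×20 = 55.43 + 15.40 = 70.83 → 71
= RGB(182, 17, 71)


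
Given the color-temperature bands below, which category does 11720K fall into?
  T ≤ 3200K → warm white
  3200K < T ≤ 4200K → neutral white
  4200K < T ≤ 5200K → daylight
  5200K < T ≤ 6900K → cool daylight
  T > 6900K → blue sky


Temperature: 11720K
11720K > 6900K → blue sky
Classification: blue sky


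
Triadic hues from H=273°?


Triadic: equally spaced at 120° intervals
H1 = 273°
H2 = (273 + 120) mod 360 = 33°
H3 = (273 + 240) mod 360 = 153°
Triadic = 273°, 33°, 153°


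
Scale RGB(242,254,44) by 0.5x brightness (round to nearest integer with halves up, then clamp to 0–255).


Multiply each channel by 0.5, round half up, clamp to [0, 255]
R: 242×0.5 = 121
G: 254×0.5 = 127
B: 44×0.5 = 22
= RGB(121, 127, 22)


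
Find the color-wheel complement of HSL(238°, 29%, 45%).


Complement = opposite side of color wheel = hue + 180°
H' = (238 + 180) mod 360 = 58°
S and L unchanged.
= HSL(58°, 29%, 45%)


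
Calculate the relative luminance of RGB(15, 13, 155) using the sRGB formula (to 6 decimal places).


Linearize each channel (sRGB transfer function): c = v/255; c_lin = c/12.92 if c ≤ 0.04045, else ((c+0.055)/1.055)^2.4
  R: 15/255 ≈ 0.058824 > 0.04045 → ((0.058824+0.055)/1.055)^2.4 ≈ 0.004777
  G: 13/255 ≈ 0.050980 > 0.04045 → ((0.050980+0.055)/1.055)^2.4 ≈ 0.004025
  B: 155/255 ≈ 0.607843 > 0.04045 → ((0.607843+0.055)/1.055)^2.4 ≈ 0.327778
R_lin = 0.004777, G_lin = 0.004025, B_lin = 0.327778
L = 0.2126×R + 0.7152×G + 0.0722×B
L = 0.2126×0.004777 + 0.7152×0.004025 + 0.0722×0.327778
L ≈ 0.027560


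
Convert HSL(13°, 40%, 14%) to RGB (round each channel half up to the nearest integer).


H=13°, S=0.40, L=0.14
C = (1-|2L-1|)×S = (1-|-0.72|)×0.40 = 0.112
H' = H/60 = 13/60 ≈ 0.2167; X = C×(1-|H' mod 2 - 1|) ≈ 0.0243
m = L - C/2 = 0.14 - 0.056 = 0.084
Sector ⌊H'⌋ = 0 → (R',G',B') = (0.112, ≈0.0243, 0.0)
RGB = ((R'+m)×255, (G'+m)×255, (B'+m)×255) = (49.98, 27.608, 21.42)
Round half up → RGB(50, 28, 21)


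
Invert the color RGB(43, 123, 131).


Invert: (255-R, 255-G, 255-B)
R: 255-43 = 212
G: 255-123 = 132
B: 255-131 = 124
= RGB(212, 132, 124)


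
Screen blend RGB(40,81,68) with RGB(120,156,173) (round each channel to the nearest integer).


Screen: C = 255 - (255-A)×(255-B)/255, rounded to nearest integer
R: 255 - (255-40)×(255-120)/255 = 255 - 29025/255 ≈ 255 - 113.824 = 141.176 → 141
G: 255 - (255-81)×(255-156)/255 = 255 - 17226/255 ≈ 255 - 67.553 = 187.447 → 187
B: 255 - (255-68)×(255-173)/255 = 255 - 15334/255 ≈ 255 - 60.133 = 194.867 → 195
= RGB(141, 187, 195)


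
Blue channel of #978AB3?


Color: #978AB3
R = 97 = 151
G = 8A = 138
B = B3 = 179
Blue = 179


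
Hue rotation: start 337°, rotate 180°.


New hue = (H + rotation) mod 360
New hue = (337 + 180) mod 360
= 517 mod 360
= 157°


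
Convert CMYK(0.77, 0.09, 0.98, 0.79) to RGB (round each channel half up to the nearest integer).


R = 255 × (1-C) × (1-K) = 255 × 0.23 × 0.21 = 12.3165 → 12
G = 255 × (1-M) × (1-K) = 255 × 0.91 × 0.21 = 48.7305 → 49
B = 255 × (1-Y) × (1-K) = 255 × 0.02 × 0.21 = 1.071 → 1
= RGB(12, 49, 1)


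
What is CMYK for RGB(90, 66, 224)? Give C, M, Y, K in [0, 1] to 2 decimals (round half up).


R'=90/255≈0.3529, G'=66/255≈0.2588, B'=224/255≈0.8784
K = 1 - max(R',G',B') = 1 - 224/255 = 31/255 = 0.12156… → 0.12
(1-R'-K)/(1-K) simplifies to (max-R)/max with max = 224:
C = (224-90)/224 = 134/224 = 0.59821… → 0.60
M = (224-66)/224 = 158/224 = 0.70535… → 0.71
Y = (224-224)/224 = 0/224 = 0 → 0.00
= CMYK(0.60, 0.71, 0.00, 0.12)


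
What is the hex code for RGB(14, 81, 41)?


R = 14 → 0E (hex)
G = 81 → 51 (hex)
B = 41 → 29 (hex)
Hex = #0E5129


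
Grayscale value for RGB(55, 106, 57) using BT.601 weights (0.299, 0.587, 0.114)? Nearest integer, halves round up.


Gray = 0.299×R + 0.587×G + 0.114×B
Gray = 0.299×55 + 0.587×106 + 0.114×57
Gray = 16.445 + 62.222 + 6.498
Gray = 85.165 → round half up → 85
Gray = 85


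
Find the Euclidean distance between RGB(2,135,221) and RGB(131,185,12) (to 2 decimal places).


d = √[(R₁-R₂)² + (G₁-G₂)² + (B₁-B₂)²]
d = √[(2-131)² + (135-185)² + (221-12)²]
d = √[16641 + 2500 + 43681]
d = √62822
d ≈ 250.64


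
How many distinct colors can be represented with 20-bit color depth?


Colors = 2^bits = 2^20
= 1,048,576 colors


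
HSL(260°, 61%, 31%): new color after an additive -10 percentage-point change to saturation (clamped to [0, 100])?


Original S = 61%
Adjustment = -10 percentage points
New S = 61 + (-10) = 51
Clamp to [0, 100] → 51
= HSL(260°, 51%, 31%)


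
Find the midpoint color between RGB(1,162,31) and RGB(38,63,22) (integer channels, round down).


Midpoint: each channel = ⌊(C₁+C₂)/2⌋
R: ⌊(1+38)/2⌋ = 19
G: ⌊(162+63)/2⌋ = 112
B: ⌊(31+22)/2⌋ = 26
= RGB(19, 112, 26)


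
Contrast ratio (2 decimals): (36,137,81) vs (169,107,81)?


Linearize each sRGB channel c=v/255: c/12.92 if c ≤ 0.04045 else ((c+0.055)/1.055)^2.4
L = 0.2126×R_lin + 0.7152×G_lin + 0.0722×B_lin
Color 1 (36,137,81):
  R=36: 36/255≈0.1412 > 0.04045 → ((0.1412+0.055)/1.055)^2.4 ≈ 0.01764
  G=137: 137/255≈0.5373 > 0.04045 → ((0.5373+0.055)/1.055)^2.4 ≈ 0.25016
  B=81: 81/255≈0.3176 > 0.04045 → ((0.3176+0.055)/1.055)^2.4 ≈ 0.08228
  L1 = 0.2126×0.01764 + 0.7152×0.25016 + 0.0722×0.08228 ≈ 0.18860
Color 2 (169,107,81):
  R=169: 169/255≈0.6627 > 0.04045 → ((0.6627+0.055)/1.055)^2.4 ≈ 0.39676
  G=107: 107/255≈0.4196 > 0.04045 → ((0.4196+0.055)/1.055)^2.4 ≈ 0.14703
  B=81: 81/255≈0.3176 > 0.04045 → ((0.3176+0.055)/1.055)^2.4 ≈ 0.08228
  L2 = 0.2126×0.39676 + 0.7152×0.14703 + 0.0722×0.08228 ≈ 0.19544
Lighter = 0.19544, Darker = 0.18860
Ratio = (L_lighter + 0.05) / (L_darker + 0.05)
Ratio = (0.19544 + 0.05) / (0.18860 + 0.05) = 0.24544 / 0.23860 ≈ 1.0287
Ratio ≈ 1.03:1


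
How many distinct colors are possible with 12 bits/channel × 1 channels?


Total bits = 12 bits/channel × 1 channels = 12 bits
Distinct colors = 2^12
= 4,096 colors


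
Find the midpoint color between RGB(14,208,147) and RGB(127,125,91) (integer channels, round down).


Midpoint: each channel = ⌊(C₁+C₂)/2⌋
R: ⌊(14+127)/2⌋ = 70
G: ⌊(208+125)/2⌋ = 166
B: ⌊(147+91)/2⌋ = 119
= RGB(70, 166, 119)


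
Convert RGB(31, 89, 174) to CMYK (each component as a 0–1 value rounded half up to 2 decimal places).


R'=31/255≈0.1216, G'=89/255≈0.3490, B'=174/255≈0.6824
K = 1 - max(R',G',B') = 1 - 174/255 = 81/255 = 0.31764… → 0.32
(1-R'-K)/(1-K) simplifies to (max-R)/max with max = 174:
C = (174-31)/174 = 143/174 = 0.82183… → 0.82
M = (174-89)/174 = 85/174 = 0.48850… → 0.49
Y = (174-174)/174 = 0/174 = 0 → 0.00
= CMYK(0.82, 0.49, 0.00, 0.32)


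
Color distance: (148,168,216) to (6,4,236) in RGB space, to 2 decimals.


d = √[(R₁-R₂)² + (G₁-G₂)² + (B₁-B₂)²]
d = √[(148-6)² + (168-4)² + (216-236)²]
d = √[20164 + 26896 + 400]
d = √47460
d ≈ 217.85


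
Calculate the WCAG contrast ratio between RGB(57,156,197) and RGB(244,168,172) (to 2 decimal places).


Linearize each sRGB channel c=v/255: c/12.92 if c ≤ 0.04045 else ((c+0.055)/1.055)^2.4
L = 0.2126×R_lin + 0.7152×G_lin + 0.0722×B_lin
Color 1 (57,156,197):
  R=57: 57/255≈0.2235 > 0.04045 → ((0.2235+0.055)/1.055)^2.4 ≈ 0.04092
  G=156: 156/255≈0.6118 > 0.04045 → ((0.6118+0.055)/1.055)^2.4 ≈ 0.33245
  B=197: 197/255≈0.7725 > 0.04045 → ((0.7725+0.055)/1.055)^2.4 ≈ 0.55834
  L1 = 0.2126×0.04092 + 0.7152×0.33245 + 0.0722×0.55834 ≈ 0.28678
Color 2 (244,168,172):
  R=244: 244/255≈0.9569 > 0.04045 → ((0.9569+0.055)/1.055)^2.4 ≈ 0.90466
  G=168: 168/255≈0.6588 > 0.04045 → ((0.6588+0.055)/1.055)^2.4 ≈ 0.39157
  B=172: 172/255≈0.6745 > 0.04045 → ((0.6745+0.055)/1.055)^2.4 ≈ 0.41254
  L2 = 0.2126×0.90466 + 0.7152×0.39157 + 0.0722×0.41254 ≈ 0.50217
Lighter = 0.50217, Darker = 0.28678
Ratio = (L_lighter + 0.05) / (L_darker + 0.05)
Ratio = (0.50217 + 0.05) / (0.28678 + 0.05) = 0.55217 / 0.33678 ≈ 1.6396
Ratio ≈ 1.64:1


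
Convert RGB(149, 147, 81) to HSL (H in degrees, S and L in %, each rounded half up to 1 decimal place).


Normalize: R'=149/255≈0.5843, G'=147/255≈0.5765, B'=81/255≈0.3176
Max=149/255, Min=81/255, Δ=Max-Min=68/255
L = (Max+Min)/2 = (149+81)/510 = 230/510 = 0.45098… → L = 45.1%
L ≤ 0.5 → S = Δ/(Max+Min) = 68/(149+81) = 68/230 = 0.29565… → S = 29.6%
(the 1/255 factors cancel in S and H, so raw channel differences can be used)
Max is R' → H = 60 × (((G-B)/Δ) mod 6) = 60 × (((147-81)/68) mod 6)
  66/68 = 0.9705…
  H = 60 × 0.9705… = 58.235…° → H = 58.2°
= HSL(58.2°, 29.6%, 45.1%)


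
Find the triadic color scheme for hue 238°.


Triadic: equally spaced at 120° intervals
H1 = 238°
H2 = (238 + 120) mod 360 = 358°
H3 = (238 + 240) mod 360 = 118°
Triadic = 238°, 358°, 118°


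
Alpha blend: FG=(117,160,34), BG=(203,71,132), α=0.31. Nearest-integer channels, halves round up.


C = α×F + (1-α)×B, with 1-α = 0.69
R: 0.31×117 + 0.69×203 = 36.27 + 140.07 = 176.34 → 176
G: 0.31×160 + 0.69×71 = 49.60 + 48.99 = 98.59 → 99
B: 0.31×34 + 0.69×132 = 10.54 + 91.08 = 101.62 → 102
= RGB(176, 99, 102)


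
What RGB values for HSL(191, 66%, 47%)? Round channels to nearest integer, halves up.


H=191°, S=0.66, L=0.47
C = (1-|2L-1|)×S = (1-|-0.06|)×0.66 = 0.6204
H' = H/60 = 191/60 ≈ 3.1833; X = C×(1-|H' mod 2 - 1|) = 0.50666
m = L - C/2 = 0.47 - 0.3102 = 0.1598
Sector ⌊H'⌋ = 3 → (R',G',B') = (0.0, 0.50666, 0.6204)
RGB = ((R'+m)×255, (G'+m)×255, (B'+m)×255) = (40.749, 169.9473, 198.951)
Round half up → RGB(41, 170, 199)


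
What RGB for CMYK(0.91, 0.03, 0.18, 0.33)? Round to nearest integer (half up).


R = 255 × (1-C) × (1-K) = 255 × 0.09 × 0.67 = 15.3765 → 15
G = 255 × (1-M) × (1-K) = 255 × 0.97 × 0.67 = 165.7245 → 166
B = 255 × (1-Y) × (1-K) = 255 × 0.82 × 0.67 = 140.097 → 140
= RGB(15, 166, 140)


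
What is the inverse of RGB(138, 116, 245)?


Invert: (255-R, 255-G, 255-B)
R: 255-138 = 117
G: 255-116 = 139
B: 255-245 = 10
= RGB(117, 139, 10)


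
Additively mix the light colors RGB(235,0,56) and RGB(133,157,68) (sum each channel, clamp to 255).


Additive: each channel = min(255, C₁+C₂)
R: 235+133 = 368 → 255
G: 0+157 = 157 → 157
B: 56+68 = 124 → 124
= RGB(255, 157, 124)


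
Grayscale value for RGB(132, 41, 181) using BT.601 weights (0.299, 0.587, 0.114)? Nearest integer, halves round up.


Gray = 0.299×R + 0.587×G + 0.114×B
Gray = 0.299×132 + 0.587×41 + 0.114×181
Gray = 39.468 + 24.067 + 20.634
Gray = 84.169 → round half up → 84
Gray = 84


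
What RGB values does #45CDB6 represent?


45 → 69 (R)
CD → 205 (G)
B6 → 182 (B)
= RGB(69, 205, 182)


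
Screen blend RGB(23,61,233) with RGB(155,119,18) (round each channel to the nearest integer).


Screen: C = 255 - (255-A)×(255-B)/255, rounded to nearest integer
R: 255 - (255-23)×(255-155)/255 = 255 - 23200/255 ≈ 255 - 90.980 = 164.020 → 164
G: 255 - (255-61)×(255-119)/255 = 255 - 26384/255 ≈ 255 - 103.467 = 151.533 → 152
B: 255 - (255-233)×(255-18)/255 = 255 - 5214/255 ≈ 255 - 20.447 = 234.553 → 235
= RGB(164, 152, 235)


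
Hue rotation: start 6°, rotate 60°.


New hue = (H + rotation) mod 360
New hue = (6 + 60) mod 360
= 66 mod 360
= 66°


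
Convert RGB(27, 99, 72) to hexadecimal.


R = 27 → 1B (hex)
G = 99 → 63 (hex)
B = 72 → 48 (hex)
Hex = #1B6348


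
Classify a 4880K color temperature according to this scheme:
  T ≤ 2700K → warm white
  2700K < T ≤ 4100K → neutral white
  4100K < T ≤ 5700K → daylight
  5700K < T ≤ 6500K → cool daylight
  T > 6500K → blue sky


Temperature: 4880K
4100K < 4880K ≤ 5700K → daylight
Classification: daylight


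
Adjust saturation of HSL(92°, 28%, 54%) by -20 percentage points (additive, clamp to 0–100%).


Original S = 28%
Adjustment = -20 percentage points
New S = 28 + (-20) = 8
Clamp to [0, 100] → 8
= HSL(92°, 8%, 54%)
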